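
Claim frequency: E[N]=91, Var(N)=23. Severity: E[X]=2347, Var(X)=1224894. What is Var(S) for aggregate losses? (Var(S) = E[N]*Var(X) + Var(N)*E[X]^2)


Var(S) = E[N]*Var(X) + Var(N)*E[X]^2
= 91*1224894 + 23*2347^2
= 111465354 + 126693407
= 2.3816e+08


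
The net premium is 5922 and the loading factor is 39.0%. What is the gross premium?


Gross = net * (1 + loading)
= 5922 * (1 + 0.39)
= 5922 * 1.39
= 8231.58


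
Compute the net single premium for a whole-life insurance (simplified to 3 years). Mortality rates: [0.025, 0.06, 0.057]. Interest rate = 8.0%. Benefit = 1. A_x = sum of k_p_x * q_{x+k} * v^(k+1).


v = 0.925926
Year 0: k_p_x=1.0, q=0.025, term=0.023148
Year 1: k_p_x=0.975, q=0.06, term=0.050154
Year 2: k_p_x=0.9165, q=0.057, term=0.04147
A_x = 0.1148


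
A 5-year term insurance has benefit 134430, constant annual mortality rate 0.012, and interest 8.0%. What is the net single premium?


NSP = benefit * sum_{k=0}^{n-1} k_p_x * q * v^(k+1)
With constant q=0.012, v=0.925926
Sum = 0.046863
NSP = 134430 * 0.046863
= 6299.8009


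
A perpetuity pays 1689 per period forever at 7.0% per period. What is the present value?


PV = PMT / i
= 1689 / 0.07
= 24128.5714


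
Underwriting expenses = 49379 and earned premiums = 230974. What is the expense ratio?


Expense ratio = expenses / premiums
= 49379 / 230974
= 0.2138


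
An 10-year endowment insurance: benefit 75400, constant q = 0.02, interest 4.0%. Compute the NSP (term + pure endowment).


Term component = 11260.1075
Pure endowment = 10_p_x * v^10 * benefit = 0.817073 * 0.675564 * 75400 = 41619.6774
NSP = 52879.7849


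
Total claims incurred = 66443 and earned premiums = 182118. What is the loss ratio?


Loss ratio = claims / premiums
= 66443 / 182118
= 0.3648


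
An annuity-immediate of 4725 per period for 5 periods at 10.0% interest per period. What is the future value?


FV = PMT * ((1+i)^n - 1) / i
= 4725 * ((1.1)^5 - 1) / 0.1
= 4725 * (1.61051 - 1) / 0.1
= 28846.5975


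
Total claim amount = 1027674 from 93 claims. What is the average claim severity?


severity = total / number
= 1027674 / 93
= 11050.2581


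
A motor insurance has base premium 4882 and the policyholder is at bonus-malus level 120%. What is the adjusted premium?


adjusted = base * BM_level / 100
= 4882 * 120 / 100
= 4882 * 1.2
= 5858.4


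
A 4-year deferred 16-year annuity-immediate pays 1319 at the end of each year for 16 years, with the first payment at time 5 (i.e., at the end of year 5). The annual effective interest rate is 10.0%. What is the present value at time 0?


PV at time 4 of the 16-year annuity-immediate:
a_n = 1319 * (1-(1+0.1)^(-16))/0.1 = 10319.4717
Discount back 4 years to time 0:
PV = 10319.4717 * (1+0.1)^(-4)
= 10319.4717 * 0.683013
= 7048.338


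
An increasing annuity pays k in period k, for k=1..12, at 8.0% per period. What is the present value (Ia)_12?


(Ia)_n = sum_{k=1}^{n} k * v^k, v = 1/(1+i)
v = 0.925926
Sum computed term by term:
(Ia)_12 = 42.17


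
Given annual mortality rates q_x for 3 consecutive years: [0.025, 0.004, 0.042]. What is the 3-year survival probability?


p_k = 1 - q_k for each year
Survival = product of (1 - q_k)
= 0.975 * 0.996 * 0.958
= 0.9303


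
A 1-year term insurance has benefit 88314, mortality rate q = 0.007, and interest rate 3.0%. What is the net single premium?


NSP = benefit * q * v
v = 1/(1+i) = 0.970874
NSP = 88314 * 0.007 * 0.970874
= 600.1922


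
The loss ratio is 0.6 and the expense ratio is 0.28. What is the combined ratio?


Combined ratio = loss ratio + expense ratio
= 0.6 + 0.28
= 0.88


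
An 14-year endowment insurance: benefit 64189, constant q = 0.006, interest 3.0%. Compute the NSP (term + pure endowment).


Term component = 4196.9058
Pure endowment = 14_p_x * v^14 * benefit = 0.919199 * 0.661118 * 64189 = 39007.5654
NSP = 43204.4712


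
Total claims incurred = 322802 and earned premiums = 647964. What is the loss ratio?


Loss ratio = claims / premiums
= 322802 / 647964
= 0.4982


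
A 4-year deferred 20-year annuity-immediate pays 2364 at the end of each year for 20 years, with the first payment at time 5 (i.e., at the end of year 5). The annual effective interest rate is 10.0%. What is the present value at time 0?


PV at time 4 of the 20-year annuity-immediate:
a_n = 2364 * (1-(1+0.1)^(-20))/0.1 = 20126.0646
Discount back 4 years to time 0:
PV = 20126.0646 * (1+0.1)^(-4)
= 20126.0646 * 0.683013
= 13746.3729


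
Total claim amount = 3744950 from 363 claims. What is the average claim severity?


severity = total / number
= 3744950 / 363
= 10316.6667


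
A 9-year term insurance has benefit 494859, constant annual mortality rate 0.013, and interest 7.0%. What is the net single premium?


NSP = benefit * sum_{k=0}^{n-1} k_p_x * q * v^(k+1)
With constant q=0.013, v=0.934579
Sum = 0.080897
NSP = 494859 * 0.080897
= 40032.5644


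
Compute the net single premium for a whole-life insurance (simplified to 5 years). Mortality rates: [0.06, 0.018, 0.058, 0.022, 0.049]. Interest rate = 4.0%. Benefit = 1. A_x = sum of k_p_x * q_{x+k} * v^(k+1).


v = 0.961538
Year 0: k_p_x=1.0, q=0.06, term=0.057692
Year 1: k_p_x=0.94, q=0.018, term=0.015643
Year 2: k_p_x=0.92308, q=0.058, term=0.047596
Year 3: k_p_x=0.869541, q=0.022, term=0.016352
Year 4: k_p_x=0.850411, q=0.049, term=0.03425
A_x = 0.1715


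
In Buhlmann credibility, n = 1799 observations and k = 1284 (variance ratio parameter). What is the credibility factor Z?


Z = n / (n + k)
= 1799 / (1799 + 1284)
= 1799 / 3083
= 0.5835


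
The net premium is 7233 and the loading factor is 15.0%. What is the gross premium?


Gross = net * (1 + loading)
= 7233 * (1 + 0.15)
= 7233 * 1.15
= 8317.95


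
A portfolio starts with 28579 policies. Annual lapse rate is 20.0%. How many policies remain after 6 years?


remaining = initial * (1 - lapse)^years
= 28579 * (1 - 0.2)^6
= 28579 * 0.262144
= 7491.8134


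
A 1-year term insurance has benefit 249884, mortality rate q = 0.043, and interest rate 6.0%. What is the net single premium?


NSP = benefit * q * v
v = 1/(1+i) = 0.943396
NSP = 249884 * 0.043 * 0.943396
= 10136.8038


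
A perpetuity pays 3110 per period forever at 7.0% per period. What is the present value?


PV = PMT / i
= 3110 / 0.07
= 44428.5714


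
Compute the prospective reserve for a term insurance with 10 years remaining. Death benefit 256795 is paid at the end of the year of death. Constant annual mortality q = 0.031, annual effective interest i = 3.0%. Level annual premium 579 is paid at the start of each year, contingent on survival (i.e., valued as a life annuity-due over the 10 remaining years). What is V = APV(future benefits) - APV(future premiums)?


v = 1/(1+i) = 0.970874
APV(future benefits) per unit = sum_{k=0}^{9} k_p_x * q * v^(k+1) = 0.232204
APV(future benefits) = 256795 * 0.232204 = 59628.8664
Life annuity-due factor ä_{x:10} = sum_{k=0}^{9} k_p_x * v^k = 7.71517
APV(future premiums) = 579 * 7.71517 = 4467.0836
V = 59628.8664 - 4467.0836
= 55161.7827


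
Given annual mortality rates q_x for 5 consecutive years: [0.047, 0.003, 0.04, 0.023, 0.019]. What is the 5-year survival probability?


p_k = 1 - q_k for each year
Survival = product of (1 - q_k)
= 0.953 * 0.997 * 0.96 * 0.977 * 0.981
= 0.8742


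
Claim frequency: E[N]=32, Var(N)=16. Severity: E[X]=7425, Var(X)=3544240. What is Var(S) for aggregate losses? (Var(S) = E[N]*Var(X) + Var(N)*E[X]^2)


Var(S) = E[N]*Var(X) + Var(N)*E[X]^2
= 32*3544240 + 16*7425^2
= 113415680 + 882090000
= 9.9551e+08


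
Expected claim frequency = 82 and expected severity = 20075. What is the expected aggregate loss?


E[S] = E[N] * E[X]
= 82 * 20075
= 1.6462e+06


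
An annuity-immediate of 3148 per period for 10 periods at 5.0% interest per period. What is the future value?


FV = PMT * ((1+i)^n - 1) / i
= 3148 * ((1.05)^10 - 1) / 0.05
= 3148 * (1.628895 - 1) / 0.05
= 39595.2057


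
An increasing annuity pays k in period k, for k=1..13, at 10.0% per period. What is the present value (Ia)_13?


(Ia)_n = sum_{k=1}^{n} k * v^k, v = 1/(1+i)
v = 0.909091
Sum computed term by term:
(Ia)_13 = 40.4805


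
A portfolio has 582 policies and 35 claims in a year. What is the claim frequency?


frequency = claims / policies
= 35 / 582
= 0.0601


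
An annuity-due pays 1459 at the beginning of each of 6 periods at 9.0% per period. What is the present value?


PV_due = PMT * (1-(1+i)^(-n))/i * (1+i)
PV_immediate = 6544.9552
PV_due = 6544.9552 * 1.09
= 7134.0012


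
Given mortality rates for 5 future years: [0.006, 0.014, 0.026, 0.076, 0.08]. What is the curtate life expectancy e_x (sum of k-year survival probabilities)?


e_x = sum_{k=1}^{n} k_p_x
k_p_x values:
  1_p_x = 0.994
  2_p_x = 0.980084
  3_p_x = 0.954602
  4_p_x = 0.882052
  5_p_x = 0.811488
e_x = 4.6222


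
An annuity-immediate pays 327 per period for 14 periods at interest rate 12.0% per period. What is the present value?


PV = PMT * (1 - (1+i)^(-n)) / i
= 327 * (1 - (1+0.12)^(-14)) / 0.12
= 327 * (1 - 0.20462) / 0.12
= 327 * 6.628168
= 2167.411


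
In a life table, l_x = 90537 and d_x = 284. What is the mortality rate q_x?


q_x = d_x / l_x
= 284 / 90537
= 0.0031


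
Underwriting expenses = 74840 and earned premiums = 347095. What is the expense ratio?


Expense ratio = expenses / premiums
= 74840 / 347095
= 0.2156


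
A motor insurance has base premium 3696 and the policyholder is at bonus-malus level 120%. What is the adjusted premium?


adjusted = base * BM_level / 100
= 3696 * 120 / 100
= 3696 * 1.2
= 4435.2


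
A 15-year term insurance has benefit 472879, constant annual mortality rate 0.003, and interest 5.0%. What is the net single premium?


NSP = benefit * sum_{k=0}^{n-1} k_p_x * q * v^(k+1)
With constant q=0.003, v=0.952381
Sum = 0.030576
NSP = 472879 * 0.030576
= 14458.8545


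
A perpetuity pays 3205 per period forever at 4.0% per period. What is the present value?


PV = PMT / i
= 3205 / 0.04
= 80125.0


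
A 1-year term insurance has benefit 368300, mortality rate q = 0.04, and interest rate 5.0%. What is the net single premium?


NSP = benefit * q * v
v = 1/(1+i) = 0.952381
NSP = 368300 * 0.04 * 0.952381
= 14030.4762


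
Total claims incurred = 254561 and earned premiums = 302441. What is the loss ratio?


Loss ratio = claims / premiums
= 254561 / 302441
= 0.8417


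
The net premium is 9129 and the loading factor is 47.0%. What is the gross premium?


Gross = net * (1 + loading)
= 9129 * (1 + 0.47)
= 9129 * 1.47
= 13419.63


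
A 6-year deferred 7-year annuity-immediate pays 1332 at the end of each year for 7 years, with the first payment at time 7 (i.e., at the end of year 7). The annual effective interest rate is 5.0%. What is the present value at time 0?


PV at time 6 of the 7-year annuity-immediate:
a_n = 1332 * (1-(1+0.05)^(-7))/0.05 = 7707.4494
Discount back 6 years to time 0:
PV = 7707.4494 * (1+0.05)^(-6)
= 7707.4494 * 0.746215
= 5751.4174


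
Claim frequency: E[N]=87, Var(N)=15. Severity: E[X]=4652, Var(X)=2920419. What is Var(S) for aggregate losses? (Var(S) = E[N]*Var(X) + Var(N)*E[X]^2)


Var(S) = E[N]*Var(X) + Var(N)*E[X]^2
= 87*2920419 + 15*4652^2
= 254076453 + 324616560
= 5.7869e+08


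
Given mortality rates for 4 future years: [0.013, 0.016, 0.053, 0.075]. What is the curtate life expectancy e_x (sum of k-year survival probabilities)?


e_x = sum_{k=1}^{n} k_p_x
k_p_x values:
  1_p_x = 0.987
  2_p_x = 0.971208
  3_p_x = 0.919734
  4_p_x = 0.850754
e_x = 3.7287


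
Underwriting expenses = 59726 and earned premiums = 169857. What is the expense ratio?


Expense ratio = expenses / premiums
= 59726 / 169857
= 0.3516


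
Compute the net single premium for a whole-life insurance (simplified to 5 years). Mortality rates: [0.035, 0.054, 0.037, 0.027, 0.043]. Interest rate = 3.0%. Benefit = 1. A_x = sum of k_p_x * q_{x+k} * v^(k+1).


v = 0.970874
Year 0: k_p_x=1.0, q=0.035, term=0.033981
Year 1: k_p_x=0.965, q=0.054, term=0.049119
Year 2: k_p_x=0.91289, q=0.037, term=0.030911
Year 3: k_p_x=0.879113, q=0.027, term=0.021089
Year 4: k_p_x=0.855377, q=0.043, term=0.031728
A_x = 0.1668


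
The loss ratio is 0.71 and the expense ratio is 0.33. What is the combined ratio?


Combined ratio = loss ratio + expense ratio
= 0.71 + 0.33
= 1.04


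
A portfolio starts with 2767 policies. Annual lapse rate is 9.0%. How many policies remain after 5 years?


remaining = initial * (1 - lapse)^years
= 2767 * (1 - 0.09)^5
= 2767 * 0.624032
= 1726.6969


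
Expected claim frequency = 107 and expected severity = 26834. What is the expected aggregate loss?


E[S] = E[N] * E[X]
= 107 * 26834
= 2.8712e+06


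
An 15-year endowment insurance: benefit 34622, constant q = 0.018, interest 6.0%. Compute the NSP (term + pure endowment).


Term component = 5450.9747
Pure endowment = 15_p_x * v^15 * benefit = 0.761504 * 0.417265 * 34622 = 11001.1096
NSP = 16452.0843


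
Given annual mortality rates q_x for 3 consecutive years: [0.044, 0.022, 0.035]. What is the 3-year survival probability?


p_k = 1 - q_k for each year
Survival = product of (1 - q_k)
= 0.956 * 0.978 * 0.965
= 0.9022


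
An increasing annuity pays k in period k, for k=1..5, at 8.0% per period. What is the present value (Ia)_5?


(Ia)_n = sum_{k=1}^{n} k * v^k, v = 1/(1+i)
v = 0.925926
Sum computed term by term:
(Ia)_5 = 11.3651


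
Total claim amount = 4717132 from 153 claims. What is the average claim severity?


severity = total / number
= 4717132 / 153
= 30830.9281


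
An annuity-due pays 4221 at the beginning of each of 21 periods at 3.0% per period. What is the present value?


PV_due = PMT * (1-(1+i)^(-n))/i * (1+i)
PV_immediate = 65066.8169
PV_due = 65066.8169 * 1.03
= 67018.8214


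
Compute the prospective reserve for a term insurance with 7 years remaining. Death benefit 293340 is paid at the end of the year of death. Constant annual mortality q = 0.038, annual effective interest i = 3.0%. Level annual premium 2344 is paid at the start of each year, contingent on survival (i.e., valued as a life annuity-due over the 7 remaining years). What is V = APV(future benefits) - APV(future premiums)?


v = 1/(1+i) = 0.970874
APV(future benefits) per unit = sum_{k=0}^{6} k_p_x * q * v^(k+1) = 0.212374
APV(future benefits) = 293340 * 0.212374 = 62297.8735
Life annuity-due factor ä_{x:7} = sum_{k=0}^{6} k_p_x * v^k = 5.756461
APV(future premiums) = 2344 * 5.756461 = 13493.1445
V = 62297.8735 - 13493.1445
= 48804.729


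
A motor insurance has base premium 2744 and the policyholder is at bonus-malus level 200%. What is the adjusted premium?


adjusted = base * BM_level / 100
= 2744 * 200 / 100
= 2744 * 2.0
= 5488.0


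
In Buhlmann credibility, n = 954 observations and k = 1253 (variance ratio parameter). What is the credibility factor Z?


Z = n / (n + k)
= 954 / (954 + 1253)
= 954 / 2207
= 0.4323


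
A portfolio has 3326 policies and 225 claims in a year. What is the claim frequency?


frequency = claims / policies
= 225 / 3326
= 0.0676


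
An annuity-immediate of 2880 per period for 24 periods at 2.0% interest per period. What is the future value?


FV = PMT * ((1+i)^n - 1) / i
= 2880 * ((1.02)^24 - 1) / 0.02
= 2880 * (1.608437 - 1) / 0.02
= 87614.9639


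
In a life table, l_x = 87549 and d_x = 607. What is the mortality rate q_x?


q_x = d_x / l_x
= 607 / 87549
= 0.0069


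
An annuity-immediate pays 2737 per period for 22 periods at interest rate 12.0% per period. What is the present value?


PV = PMT * (1 - (1+i)^(-n)) / i
= 2737 * (1 - (1+0.12)^(-22)) / 0.12
= 2737 * (1 - 0.082643) / 0.12
= 2737 * 7.644646
= 20923.3954


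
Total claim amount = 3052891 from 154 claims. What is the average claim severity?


severity = total / number
= 3052891 / 154
= 19823.9675


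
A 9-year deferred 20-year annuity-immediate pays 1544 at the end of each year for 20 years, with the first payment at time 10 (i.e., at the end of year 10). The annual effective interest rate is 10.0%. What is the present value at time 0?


PV at time 9 of the 20-year annuity-immediate:
a_n = 1544 * (1-(1+0.1)^(-20))/0.1 = 13144.9424
Discount back 9 years to time 0:
PV = 13144.9424 * (1+0.1)^(-9)
= 13144.9424 * 0.424098
= 5574.7388


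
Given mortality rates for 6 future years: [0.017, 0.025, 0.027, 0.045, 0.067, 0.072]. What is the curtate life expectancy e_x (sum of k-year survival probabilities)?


e_x = sum_{k=1}^{n} k_p_x
k_p_x values:
  1_p_x = 0.983
  2_p_x = 0.958425
  3_p_x = 0.932548
  4_p_x = 0.890583
  5_p_x = 0.830914
  6_p_x = 0.771088
e_x = 5.3666


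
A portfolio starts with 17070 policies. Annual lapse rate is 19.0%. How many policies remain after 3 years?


remaining = initial * (1 - lapse)^years
= 17070 * (1 - 0.19)^3
= 17070 * 0.531441
= 9071.6979


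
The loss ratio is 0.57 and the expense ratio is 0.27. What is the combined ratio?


Combined ratio = loss ratio + expense ratio
= 0.57 + 0.27
= 0.84


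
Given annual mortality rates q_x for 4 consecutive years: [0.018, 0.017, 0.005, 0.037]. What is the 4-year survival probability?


p_k = 1 - q_k for each year
Survival = product of (1 - q_k)
= 0.982 * 0.983 * 0.995 * 0.963
= 0.9249


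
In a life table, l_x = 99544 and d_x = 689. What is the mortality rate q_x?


q_x = d_x / l_x
= 689 / 99544
= 0.0069


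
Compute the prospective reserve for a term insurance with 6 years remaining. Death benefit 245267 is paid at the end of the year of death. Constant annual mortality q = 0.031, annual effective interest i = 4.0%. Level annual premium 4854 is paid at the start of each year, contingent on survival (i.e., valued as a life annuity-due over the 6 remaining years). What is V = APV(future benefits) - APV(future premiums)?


v = 1/(1+i) = 0.961538
APV(future benefits) per unit = sum_{k=0}^{5} k_p_x * q * v^(k+1) = 0.150962
APV(future benefits) = 245267 * 0.150962 = 37025.9955
Life annuity-due factor ä_{x:6} = sum_{k=0}^{5} k_p_x * v^k = 5.064531
APV(future premiums) = 4854 * 5.064531 = 24583.2355
V = 37025.9955 - 24583.2355
= 12442.7599


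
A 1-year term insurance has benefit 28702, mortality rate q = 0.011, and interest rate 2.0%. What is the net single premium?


NSP = benefit * q * v
v = 1/(1+i) = 0.980392
NSP = 28702 * 0.011 * 0.980392
= 309.5314


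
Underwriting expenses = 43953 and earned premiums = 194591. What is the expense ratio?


Expense ratio = expenses / premiums
= 43953 / 194591
= 0.2259


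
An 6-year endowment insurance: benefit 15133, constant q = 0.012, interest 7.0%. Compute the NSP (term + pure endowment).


Term component = 842.0251
Pure endowment = 6_p_x * v^6 * benefit = 0.930126 * 0.666342 * 15133 = 9379.1619
NSP = 10221.187


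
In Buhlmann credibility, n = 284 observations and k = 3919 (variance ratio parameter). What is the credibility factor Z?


Z = n / (n + k)
= 284 / (284 + 3919)
= 284 / 4203
= 0.0676


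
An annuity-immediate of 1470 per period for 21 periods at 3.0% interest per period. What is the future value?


FV = PMT * ((1+i)^n - 1) / i
= 1470 * ((1.03)^21 - 1) / 0.03
= 1470 * (1.860295 - 1) / 0.03
= 42154.434


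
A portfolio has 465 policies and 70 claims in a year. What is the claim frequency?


frequency = claims / policies
= 70 / 465
= 0.1505


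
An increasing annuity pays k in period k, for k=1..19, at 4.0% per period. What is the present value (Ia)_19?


(Ia)_n = sum_{k=1}^{n} k * v^k, v = 1/(1+i)
v = 0.961538
Sum computed term by term:
(Ia)_19 = 116.0273


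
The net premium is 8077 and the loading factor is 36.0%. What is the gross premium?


Gross = net * (1 + loading)
= 8077 * (1 + 0.36)
= 8077 * 1.36
= 10984.72


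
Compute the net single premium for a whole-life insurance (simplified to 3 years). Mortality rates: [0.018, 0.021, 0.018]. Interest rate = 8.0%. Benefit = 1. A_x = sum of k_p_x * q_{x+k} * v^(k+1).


v = 0.925926
Year 0: k_p_x=1.0, q=0.018, term=0.016667
Year 1: k_p_x=0.982, q=0.021, term=0.01768
Year 2: k_p_x=0.961378, q=0.018, term=0.013737
A_x = 0.0481


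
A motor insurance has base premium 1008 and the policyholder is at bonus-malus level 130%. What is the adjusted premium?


adjusted = base * BM_level / 100
= 1008 * 130 / 100
= 1008 * 1.3
= 1310.4


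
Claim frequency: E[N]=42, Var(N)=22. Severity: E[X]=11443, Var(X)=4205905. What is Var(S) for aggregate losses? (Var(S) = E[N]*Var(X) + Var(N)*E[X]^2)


Var(S) = E[N]*Var(X) + Var(N)*E[X]^2
= 42*4205905 + 22*11443^2
= 176648010 + 2880729478
= 3.0574e+09


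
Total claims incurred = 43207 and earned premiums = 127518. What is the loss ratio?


Loss ratio = claims / premiums
= 43207 / 127518
= 0.3388


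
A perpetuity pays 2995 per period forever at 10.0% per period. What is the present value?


PV = PMT / i
= 2995 / 0.1
= 29950.0


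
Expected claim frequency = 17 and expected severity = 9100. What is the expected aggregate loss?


E[S] = E[N] * E[X]
= 17 * 9100
= 154700


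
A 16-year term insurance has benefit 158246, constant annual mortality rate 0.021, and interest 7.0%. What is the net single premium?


NSP = benefit * sum_{k=0}^{n-1} k_p_x * q * v^(k+1)
With constant q=0.021, v=0.934579
Sum = 0.175107
NSP = 158246 * 0.175107
= 27709.9839


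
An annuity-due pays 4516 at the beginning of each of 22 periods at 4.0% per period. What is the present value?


PV_due = PMT * (1-(1+i)^(-n))/i * (1+i)
PV_immediate = 65261.2368
PV_due = 65261.2368 * 1.04
= 67871.6863


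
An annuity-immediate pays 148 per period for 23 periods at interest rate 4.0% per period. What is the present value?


PV = PMT * (1 - (1+i)^(-n)) / i
= 148 * (1 - (1+0.04)^(-23)) / 0.04
= 148 * (1 - 0.405726) / 0.04
= 148 * 14.856842
= 2198.8126


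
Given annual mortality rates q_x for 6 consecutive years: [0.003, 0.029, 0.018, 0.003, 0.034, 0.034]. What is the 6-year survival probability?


p_k = 1 - q_k for each year
Survival = product of (1 - q_k)
= 0.997 * 0.971 * 0.982 * 0.997 * 0.966 * 0.966
= 0.8845


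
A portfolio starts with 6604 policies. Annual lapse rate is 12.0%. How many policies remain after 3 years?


remaining = initial * (1 - lapse)^years
= 6604 * (1 - 0.12)^3
= 6604 * 0.681472
= 4500.4411


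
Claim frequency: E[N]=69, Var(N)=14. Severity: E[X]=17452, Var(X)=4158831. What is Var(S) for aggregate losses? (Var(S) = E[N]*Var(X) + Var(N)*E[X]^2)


Var(S) = E[N]*Var(X) + Var(N)*E[X]^2
= 69*4158831 + 14*17452^2
= 286959339 + 4264012256
= 4.5510e+09


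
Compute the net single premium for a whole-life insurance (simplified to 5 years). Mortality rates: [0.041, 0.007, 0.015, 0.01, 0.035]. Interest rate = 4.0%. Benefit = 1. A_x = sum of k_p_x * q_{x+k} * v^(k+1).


v = 0.961538
Year 0: k_p_x=1.0, q=0.041, term=0.039423
Year 1: k_p_x=0.959, q=0.007, term=0.006207
Year 2: k_p_x=0.952287, q=0.015, term=0.012699
Year 3: k_p_x=0.938003, q=0.01, term=0.008018
Year 4: k_p_x=0.928623, q=0.035, term=0.026714
A_x = 0.0931


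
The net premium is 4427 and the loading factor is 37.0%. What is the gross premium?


Gross = net * (1 + loading)
= 4427 * (1 + 0.37)
= 4427 * 1.37
= 6064.99


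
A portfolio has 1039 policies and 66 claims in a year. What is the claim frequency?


frequency = claims / policies
= 66 / 1039
= 0.0635


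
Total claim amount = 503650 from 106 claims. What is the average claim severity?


severity = total / number
= 503650 / 106
= 4751.4151


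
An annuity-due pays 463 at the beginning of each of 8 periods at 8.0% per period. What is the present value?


PV_due = PMT * (1-(1+i)^(-n))/i * (1+i)
PV_immediate = 2660.6938
PV_due = 2660.6938 * 1.08
= 2873.5493


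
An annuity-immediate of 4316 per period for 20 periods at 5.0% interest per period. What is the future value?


FV = PMT * ((1+i)^n - 1) / i
= 4316 * ((1.05)^20 - 1) / 0.05
= 4316 * (2.653298 - 1) / 0.05
= 142712.6579


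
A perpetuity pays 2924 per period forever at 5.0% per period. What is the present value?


PV = PMT / i
= 2924 / 0.05
= 58480.0


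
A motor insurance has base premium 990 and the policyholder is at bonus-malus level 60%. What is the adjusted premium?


adjusted = base * BM_level / 100
= 990 * 60 / 100
= 990 * 0.6
= 594.0


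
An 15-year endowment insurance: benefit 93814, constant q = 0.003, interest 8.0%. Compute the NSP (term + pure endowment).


Term component = 2369.0299
Pure endowment = 15_p_x * v^15 * benefit = 0.955933 * 0.315242 * 93814 = 28270.8389
NSP = 30639.8688


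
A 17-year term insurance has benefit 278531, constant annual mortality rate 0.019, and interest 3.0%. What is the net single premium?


NSP = benefit * sum_{k=0}^{n-1} k_p_x * q * v^(k+1)
With constant q=0.019, v=0.970874
Sum = 0.218439
NSP = 278531 * 0.218439
= 60842.0804


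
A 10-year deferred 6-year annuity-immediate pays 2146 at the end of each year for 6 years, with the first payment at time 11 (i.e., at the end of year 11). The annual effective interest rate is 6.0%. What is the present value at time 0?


PV at time 10 of the 6-year annuity-immediate:
a_n = 2146 * (1-(1+0.06)^(-6))/0.06 = 10552.578
Discount back 10 years to time 0:
PV = 10552.578 * (1+0.06)^(-10)
= 10552.578 * 0.558395
= 5892.5044


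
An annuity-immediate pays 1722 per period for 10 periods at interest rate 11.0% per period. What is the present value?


PV = PMT * (1 - (1+i)^(-n)) / i
= 1722 * (1 - (1+0.11)^(-10)) / 0.11
= 1722 * (1 - 0.352184) / 0.11
= 1722 * 5.889232
= 10141.2575


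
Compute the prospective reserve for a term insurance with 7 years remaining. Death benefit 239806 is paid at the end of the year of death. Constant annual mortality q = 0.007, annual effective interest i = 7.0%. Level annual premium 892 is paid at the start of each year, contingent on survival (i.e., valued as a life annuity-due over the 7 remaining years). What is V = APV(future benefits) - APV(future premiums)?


v = 1/(1+i) = 0.934579
APV(future benefits) per unit = sum_{k=0}^{6} k_p_x * q * v^(k+1) = 0.037012
APV(future benefits) = 239806 * 0.037012 = 8875.6912
Life annuity-due factor ä_{x:7} = sum_{k=0}^{6} k_p_x * v^k = 5.657543
APV(future premiums) = 892 * 5.657543 = 5046.5285
V = 8875.6912 - 5046.5285
= 3829.1627


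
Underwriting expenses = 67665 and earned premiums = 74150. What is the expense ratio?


Expense ratio = expenses / premiums
= 67665 / 74150
= 0.9125


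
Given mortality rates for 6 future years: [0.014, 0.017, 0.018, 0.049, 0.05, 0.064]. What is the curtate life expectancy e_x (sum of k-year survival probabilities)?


e_x = sum_{k=1}^{n} k_p_x
k_p_x values:
  1_p_x = 0.986
  2_p_x = 0.969238
  3_p_x = 0.951792
  4_p_x = 0.905154
  5_p_x = 0.859896
  6_p_x = 0.804863
e_x = 5.4769


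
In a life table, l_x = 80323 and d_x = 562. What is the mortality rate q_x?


q_x = d_x / l_x
= 562 / 80323
= 0.007


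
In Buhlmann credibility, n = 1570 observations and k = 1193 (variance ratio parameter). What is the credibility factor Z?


Z = n / (n + k)
= 1570 / (1570 + 1193)
= 1570 / 2763
= 0.5682


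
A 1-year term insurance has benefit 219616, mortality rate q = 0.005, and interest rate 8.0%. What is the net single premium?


NSP = benefit * q * v
v = 1/(1+i) = 0.925926
NSP = 219616 * 0.005 * 0.925926
= 1016.7407


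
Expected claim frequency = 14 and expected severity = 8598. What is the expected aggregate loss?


E[S] = E[N] * E[X]
= 14 * 8598
= 120372


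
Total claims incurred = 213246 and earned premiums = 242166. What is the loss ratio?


Loss ratio = claims / premiums
= 213246 / 242166
= 0.8806


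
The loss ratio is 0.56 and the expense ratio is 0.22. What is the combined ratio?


Combined ratio = loss ratio + expense ratio
= 0.56 + 0.22
= 0.78


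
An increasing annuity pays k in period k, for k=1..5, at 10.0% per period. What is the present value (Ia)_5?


(Ia)_n = sum_{k=1}^{n} k * v^k, v = 1/(1+i)
v = 0.909091
Sum computed term by term:
(Ia)_5 = 10.6526


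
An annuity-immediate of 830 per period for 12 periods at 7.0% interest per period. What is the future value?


FV = PMT * ((1+i)^n - 1) / i
= 830 * ((1.07)^12 - 1) / 0.07
= 830 * (2.252192 - 1) / 0.07
= 14847.4146


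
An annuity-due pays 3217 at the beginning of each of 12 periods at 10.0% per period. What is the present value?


PV_due = PMT * (1-(1+i)^(-n))/i * (1+i)
PV_immediate = 21919.6466
PV_due = 21919.6466 * 1.1
= 24111.6113


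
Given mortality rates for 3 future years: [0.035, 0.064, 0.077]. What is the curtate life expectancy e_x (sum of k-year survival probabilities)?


e_x = sum_{k=1}^{n} k_p_x
k_p_x values:
  1_p_x = 0.965
  2_p_x = 0.90324
  3_p_x = 0.833691
e_x = 2.7019


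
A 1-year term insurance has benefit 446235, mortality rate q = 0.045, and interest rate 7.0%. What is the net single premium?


NSP = benefit * q * v
v = 1/(1+i) = 0.934579
NSP = 446235 * 0.045 * 0.934579
= 18766.8925


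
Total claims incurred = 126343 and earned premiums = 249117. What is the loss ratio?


Loss ratio = claims / premiums
= 126343 / 249117
= 0.5072


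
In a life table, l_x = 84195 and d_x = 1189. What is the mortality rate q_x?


q_x = d_x / l_x
= 1189 / 84195
= 0.0141


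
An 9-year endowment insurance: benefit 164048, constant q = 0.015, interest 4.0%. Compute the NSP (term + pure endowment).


Term component = 17304.0644
Pure endowment = 9_p_x * v^9 * benefit = 0.872823 * 0.702587 * 164048 = 100599.7638
NSP = 117903.8282


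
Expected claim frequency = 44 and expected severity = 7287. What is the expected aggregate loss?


E[S] = E[N] * E[X]
= 44 * 7287
= 320628


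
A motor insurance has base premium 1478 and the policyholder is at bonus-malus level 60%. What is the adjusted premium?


adjusted = base * BM_level / 100
= 1478 * 60 / 100
= 1478 * 0.6
= 886.8


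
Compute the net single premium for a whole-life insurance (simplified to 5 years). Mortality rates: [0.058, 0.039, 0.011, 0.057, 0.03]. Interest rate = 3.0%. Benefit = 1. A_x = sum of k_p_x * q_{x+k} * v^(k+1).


v = 0.970874
Year 0: k_p_x=1.0, q=0.058, term=0.056311
Year 1: k_p_x=0.942, q=0.039, term=0.034629
Year 2: k_p_x=0.905262, q=0.011, term=0.009113
Year 3: k_p_x=0.895304, q=0.057, term=0.045342
Year 4: k_p_x=0.844272, q=0.03, term=0.021848
A_x = 0.1672


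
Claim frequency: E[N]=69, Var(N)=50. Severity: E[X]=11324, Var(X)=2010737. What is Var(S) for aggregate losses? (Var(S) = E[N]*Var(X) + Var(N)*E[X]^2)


Var(S) = E[N]*Var(X) + Var(N)*E[X]^2
= 69*2010737 + 50*11324^2
= 138740853 + 6411648800
= 6.5504e+09


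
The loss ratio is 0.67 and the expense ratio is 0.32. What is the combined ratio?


Combined ratio = loss ratio + expense ratio
= 0.67 + 0.32
= 0.99


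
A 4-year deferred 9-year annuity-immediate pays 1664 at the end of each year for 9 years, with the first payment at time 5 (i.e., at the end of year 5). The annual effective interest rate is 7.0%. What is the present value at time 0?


PV at time 4 of the 9-year annuity-immediate:
a_n = 1664 * (1-(1+0.07)^(-9))/0.07 = 10841.3465
Discount back 4 years to time 0:
PV = 10841.3465 * (1+0.07)^(-4)
= 10841.3465 * 0.762895
= 8270.8113


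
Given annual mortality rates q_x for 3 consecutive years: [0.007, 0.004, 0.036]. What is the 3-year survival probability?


p_k = 1 - q_k for each year
Survival = product of (1 - q_k)
= 0.993 * 0.996 * 0.964
= 0.9534


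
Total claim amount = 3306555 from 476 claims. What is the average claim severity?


severity = total / number
= 3306555 / 476
= 6946.5441


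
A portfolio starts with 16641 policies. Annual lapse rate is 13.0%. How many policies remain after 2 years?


remaining = initial * (1 - lapse)^years
= 16641 * (1 - 0.13)^2
= 16641 * 0.7569
= 12595.5729


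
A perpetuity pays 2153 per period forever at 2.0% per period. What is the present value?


PV = PMT / i
= 2153 / 0.02
= 107650.0


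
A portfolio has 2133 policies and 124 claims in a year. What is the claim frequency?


frequency = claims / policies
= 124 / 2133
= 0.0581


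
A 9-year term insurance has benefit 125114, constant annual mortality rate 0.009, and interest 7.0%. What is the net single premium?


NSP = benefit * sum_{k=0}^{n-1} k_p_x * q * v^(k+1)
With constant q=0.009, v=0.934579
Sum = 0.056799
NSP = 125114 * 0.056799
= 7106.3878


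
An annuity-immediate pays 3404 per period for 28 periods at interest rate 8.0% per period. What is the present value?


PV = PMT * (1 - (1+i)^(-n)) / i
= 3404 * (1 - (1+0.08)^(-28)) / 0.08
= 3404 * (1 - 0.115914) / 0.08
= 3404 * 11.051078
= 37617.8712


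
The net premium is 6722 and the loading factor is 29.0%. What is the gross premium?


Gross = net * (1 + loading)
= 6722 * (1 + 0.29)
= 6722 * 1.29
= 8671.38


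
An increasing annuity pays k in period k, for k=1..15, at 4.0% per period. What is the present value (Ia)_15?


(Ia)_n = sum_{k=1}^{n} k * v^k, v = 1/(1+i)
v = 0.961538
Sum computed term by term:
(Ia)_15 = 80.8539


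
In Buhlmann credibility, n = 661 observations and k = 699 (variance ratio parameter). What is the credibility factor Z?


Z = n / (n + k)
= 661 / (661 + 699)
= 661 / 1360
= 0.486


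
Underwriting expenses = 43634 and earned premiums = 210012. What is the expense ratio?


Expense ratio = expenses / premiums
= 43634 / 210012
= 0.2078


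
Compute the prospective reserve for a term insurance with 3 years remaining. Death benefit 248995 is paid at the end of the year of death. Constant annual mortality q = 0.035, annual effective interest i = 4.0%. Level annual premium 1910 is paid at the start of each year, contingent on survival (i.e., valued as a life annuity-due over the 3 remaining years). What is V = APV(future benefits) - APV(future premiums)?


v = 1/(1+i) = 0.961538
APV(future benefits) per unit = sum_{k=0}^{2} k_p_x * q * v^(k+1) = 0.093856
APV(future benefits) = 248995 * 0.093856 = 23369.5949
Life annuity-due factor ä_{x:3} = sum_{k=0}^{2} k_p_x * v^k = 2.788854
APV(future premiums) = 1910 * 2.788854 = 5326.712
V = 23369.5949 - 5326.712
= 18042.8829


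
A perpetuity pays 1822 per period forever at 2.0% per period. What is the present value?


PV = PMT / i
= 1822 / 0.02
= 91100.0


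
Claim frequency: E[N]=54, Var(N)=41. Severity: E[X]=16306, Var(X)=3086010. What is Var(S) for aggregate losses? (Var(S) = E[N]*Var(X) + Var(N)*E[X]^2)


Var(S) = E[N]*Var(X) + Var(N)*E[X]^2
= 54*3086010 + 41*16306^2
= 166644540 + 10901311076
= 1.1068e+10


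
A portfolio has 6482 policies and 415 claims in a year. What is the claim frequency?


frequency = claims / policies
= 415 / 6482
= 0.064


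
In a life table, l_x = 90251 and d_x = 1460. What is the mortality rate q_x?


q_x = d_x / l_x
= 1460 / 90251
= 0.0162


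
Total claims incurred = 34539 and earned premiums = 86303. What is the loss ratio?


Loss ratio = claims / premiums
= 34539 / 86303
= 0.4002


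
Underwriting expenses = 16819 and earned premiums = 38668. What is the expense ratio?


Expense ratio = expenses / premiums
= 16819 / 38668
= 0.435


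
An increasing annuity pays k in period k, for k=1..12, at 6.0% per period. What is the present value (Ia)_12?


(Ia)_n = sum_{k=1}^{n} k * v^k, v = 1/(1+i)
v = 0.943396
Sum computed term by term:
(Ia)_12 = 48.7207


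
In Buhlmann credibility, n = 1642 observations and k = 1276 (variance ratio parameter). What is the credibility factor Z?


Z = n / (n + k)
= 1642 / (1642 + 1276)
= 1642 / 2918
= 0.5627


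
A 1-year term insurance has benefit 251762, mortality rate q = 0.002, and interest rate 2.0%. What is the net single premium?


NSP = benefit * q * v
v = 1/(1+i) = 0.980392
NSP = 251762 * 0.002 * 0.980392
= 493.651


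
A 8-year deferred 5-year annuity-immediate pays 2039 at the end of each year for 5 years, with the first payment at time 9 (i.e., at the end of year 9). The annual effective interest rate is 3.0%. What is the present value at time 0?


PV at time 8 of the 5-year annuity-immediate:
a_n = 2039 * (1-(1+0.03)^(-5))/0.03 = 9338.023
Discount back 8 years to time 0:
PV = 9338.023 * (1+0.03)^(-8)
= 9338.023 * 0.789409
= 7371.5216


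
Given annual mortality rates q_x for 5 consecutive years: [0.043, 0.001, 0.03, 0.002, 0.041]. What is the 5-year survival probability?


p_k = 1 - q_k for each year
Survival = product of (1 - q_k)
= 0.957 * 0.999 * 0.97 * 0.998 * 0.959
= 0.8876


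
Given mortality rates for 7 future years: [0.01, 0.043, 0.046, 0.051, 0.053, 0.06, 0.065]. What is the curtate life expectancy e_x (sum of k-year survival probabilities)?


e_x = sum_{k=1}^{n} k_p_x
k_p_x values:
  1_p_x = 0.99
  2_p_x = 0.94743
  3_p_x = 0.903848
  4_p_x = 0.857752
  5_p_x = 0.812291
  6_p_x = 0.763554
  7_p_x = 0.713923
e_x = 5.9888


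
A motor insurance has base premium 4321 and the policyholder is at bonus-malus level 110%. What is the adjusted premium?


adjusted = base * BM_level / 100
= 4321 * 110 / 100
= 4321 * 1.1
= 4753.1


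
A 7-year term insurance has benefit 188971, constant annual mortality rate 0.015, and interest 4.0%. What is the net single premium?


NSP = benefit * sum_{k=0}^{n-1} k_p_x * q * v^(k+1)
With constant q=0.015, v=0.961538
Sum = 0.086283
NSP = 188971 * 0.086283
= 16305.0042


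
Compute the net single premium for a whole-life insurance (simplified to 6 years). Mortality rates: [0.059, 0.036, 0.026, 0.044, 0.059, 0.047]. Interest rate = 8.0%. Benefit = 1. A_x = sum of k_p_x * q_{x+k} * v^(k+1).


v = 0.925926
Year 0: k_p_x=1.0, q=0.059, term=0.05463
Year 1: k_p_x=0.941, q=0.036, term=0.029043
Year 2: k_p_x=0.907124, q=0.026, term=0.018723
Year 3: k_p_x=0.883539, q=0.044, term=0.028575
Year 4: k_p_x=0.844663, q=0.059, term=0.033917
Year 5: k_p_x=0.794828, q=0.047, term=0.023541
A_x = 0.1884


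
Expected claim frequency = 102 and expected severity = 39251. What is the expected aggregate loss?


E[S] = E[N] * E[X]
= 102 * 39251
= 4.0036e+06


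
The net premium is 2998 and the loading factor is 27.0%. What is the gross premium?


Gross = net * (1 + loading)
= 2998 * (1 + 0.27)
= 2998 * 1.27
= 3807.46


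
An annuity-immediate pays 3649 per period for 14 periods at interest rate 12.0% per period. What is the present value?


PV = PMT * (1 - (1+i)^(-n)) / i
= 3649 * (1 - (1+0.12)^(-14)) / 0.12
= 3649 * (1 - 0.20462) / 0.12
= 3649 * 6.628168
= 24186.1859


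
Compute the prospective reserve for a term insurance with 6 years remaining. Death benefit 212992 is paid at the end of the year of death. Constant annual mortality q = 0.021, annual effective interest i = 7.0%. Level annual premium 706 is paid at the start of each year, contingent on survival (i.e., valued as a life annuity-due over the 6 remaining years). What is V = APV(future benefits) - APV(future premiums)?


v = 1/(1+i) = 0.934579
APV(future benefits) per unit = sum_{k=0}^{5} k_p_x * q * v^(k+1) = 0.095384
APV(future benefits) = 212992 * 0.095384 = 20316.0225
Life annuity-due factor ä_{x:6} = sum_{k=0}^{5} k_p_x * v^k = 4.86004
APV(future premiums) = 706 * 4.86004 = 3431.1885
V = 20316.0225 - 3431.1885
= 16884.834


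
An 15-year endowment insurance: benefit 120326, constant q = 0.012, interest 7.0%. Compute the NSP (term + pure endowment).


Term component = 12283.6245
Pure endowment = 15_p_x * v^15 * benefit = 0.834361 * 0.362446 * 120326 = 36387.8992
NSP = 48671.5237


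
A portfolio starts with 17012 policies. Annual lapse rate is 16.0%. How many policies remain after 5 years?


remaining = initial * (1 - lapse)^years
= 17012 * (1 - 0.16)^5
= 17012 * 0.418212
= 7114.6216
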